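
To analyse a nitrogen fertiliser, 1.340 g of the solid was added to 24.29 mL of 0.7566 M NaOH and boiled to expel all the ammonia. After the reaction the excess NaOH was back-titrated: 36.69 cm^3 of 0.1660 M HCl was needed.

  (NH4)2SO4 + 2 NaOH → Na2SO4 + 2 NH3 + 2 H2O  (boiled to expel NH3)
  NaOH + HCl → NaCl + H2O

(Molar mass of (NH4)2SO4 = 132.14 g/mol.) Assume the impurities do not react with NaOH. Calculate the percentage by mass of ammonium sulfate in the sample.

60.58 %

n(NaOH) added = 0.02429 × 0.7566 = 0.01838 mol
n(HCl) used in back-titration = 0.03669 × 0.1660 = 6.091 × 10^-3 mol
n(NaOH) left over = 6.091 × 10^-3 mol (1:1 ratio)
n(NaOH) consumed by analyte = 0.01838 − 6.091 × 10^-3 = 0.01229 mol
From the 1:2 ratio, n((NH4)2SO4) = 1/2 × 0.01229 = 6.144 × 10^-3 mol
mass of (NH4)2SO4 = 6.144 × 10^-3 × 132.14 = 0.8118 g
% (NH4)2SO4 = 0.8118 / 1.340 × 100 = 60.58 %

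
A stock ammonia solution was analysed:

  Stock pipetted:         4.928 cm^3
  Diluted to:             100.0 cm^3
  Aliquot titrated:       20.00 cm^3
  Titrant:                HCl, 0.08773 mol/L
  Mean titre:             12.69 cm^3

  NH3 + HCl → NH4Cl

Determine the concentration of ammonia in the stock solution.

n(HCl) = 0.01269 × 0.08773 = 1.113 × 10^-3 mol
n(NH3) in the aliquot = 1.113 × 10^-3 mol (1:1 ratio)
[NH3]_dilute = 1.113 × 10^-3 / 0.02000 = 0.05566 mol/L
Dilution factor = 100.0 / 4.928 = 20.29
[NH3]_stock = 0.05566 × 20.29 = 1.130 mol/L

1.130 mol/L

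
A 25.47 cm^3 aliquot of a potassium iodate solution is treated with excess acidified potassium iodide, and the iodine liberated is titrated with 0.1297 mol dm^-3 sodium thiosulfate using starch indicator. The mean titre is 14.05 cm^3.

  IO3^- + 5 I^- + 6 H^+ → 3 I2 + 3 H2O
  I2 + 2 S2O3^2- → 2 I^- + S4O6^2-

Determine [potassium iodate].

0.01192 mol/L

n(S2O3^2-) = 0.01405 × 0.1297 = 1.822 × 10^-3 mol
n(I2) = n(S2O3^2-)/2 = 9.111 × 10^-4 mol
From the 1:3 ratio, n(IO3^-) in the aliquot = 1/3 × 9.111 × 10^-4 = 3.037 × 10^-4 mol
[IO3^-] = 3.037 × 10^-4 / 0.02547 = 0.01192 mol/L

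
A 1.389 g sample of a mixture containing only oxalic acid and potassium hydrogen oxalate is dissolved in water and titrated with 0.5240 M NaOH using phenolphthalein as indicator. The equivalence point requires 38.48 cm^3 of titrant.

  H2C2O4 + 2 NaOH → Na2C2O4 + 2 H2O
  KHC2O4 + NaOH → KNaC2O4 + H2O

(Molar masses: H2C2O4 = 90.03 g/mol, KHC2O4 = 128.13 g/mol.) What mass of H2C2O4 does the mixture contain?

0.6470 g

n(NaOH) = 0.03848 × 0.5240 = 0.02016 mol
Let x = n(H2C2O4), y = n(KHC2O4).
Titrant: 2x + 1y = 0.02016;  mass: 90.03x + 128.13y = 1.389
Solving, x = 7.186 × 10^-3 mol, y = 5.791 × 10^-3 mol
mass of H2C2O4 = 7.186 × 10^-3 × 90.03 = 0.6470 g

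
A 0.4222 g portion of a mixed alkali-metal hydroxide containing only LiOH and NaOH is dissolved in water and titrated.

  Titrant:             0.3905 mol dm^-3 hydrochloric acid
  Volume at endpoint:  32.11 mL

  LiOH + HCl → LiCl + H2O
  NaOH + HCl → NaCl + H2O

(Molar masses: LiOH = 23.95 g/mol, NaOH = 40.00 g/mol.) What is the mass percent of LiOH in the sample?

n(HCl) = 0.03211 × 0.3905 = 0.01254 mol
Let x = n(LiOH), y = n(NaOH).
Titrant: 1x + 1y = 0.01254;  mass: 23.95x + 40.00y = 0.4222
Solving, x = 4.944 × 10^-3 mol, y = 7.595 × 10^-3 mol
mass of LiOH = 4.944 × 10^-3 × 23.95 = 0.1184 g
% LiOH = 0.1184 / 0.4222 × 100 = 28.05 %

28.05 %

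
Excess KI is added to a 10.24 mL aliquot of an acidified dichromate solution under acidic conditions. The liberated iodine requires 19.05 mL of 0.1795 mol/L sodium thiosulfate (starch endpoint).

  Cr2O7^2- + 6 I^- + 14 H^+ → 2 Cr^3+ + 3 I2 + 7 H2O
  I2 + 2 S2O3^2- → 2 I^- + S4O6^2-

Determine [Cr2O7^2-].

n(S2O3^2-) = 0.01905 × 0.1795 = 3.419 × 10^-3 mol
n(I2) = n(S2O3^2-)/2 = 1.710 × 10^-3 mol
From the 1:3 ratio, n(Cr2O7^2-) in the aliquot = 1/3 × 1.710 × 10^-3 = 5.699 × 10^-4 mol
[Cr2O7^2-] = 5.699 × 10^-4 / 0.01024 = 0.05566 mol/L

0.05566 mol/L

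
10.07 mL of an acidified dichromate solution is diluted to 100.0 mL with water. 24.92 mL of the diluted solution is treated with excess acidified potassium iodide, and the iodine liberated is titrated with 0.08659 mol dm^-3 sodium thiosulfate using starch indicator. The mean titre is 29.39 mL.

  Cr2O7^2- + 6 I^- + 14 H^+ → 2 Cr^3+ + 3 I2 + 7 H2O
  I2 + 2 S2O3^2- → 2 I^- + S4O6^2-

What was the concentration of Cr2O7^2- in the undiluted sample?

0.1690 mol/L

n(S2O3^2-) = 0.02939 × 0.08659 = 2.545 × 10^-3 mol
n(I2) = n(S2O3^2-)/2 = 1.272 × 10^-3 mol
From the 1:3 ratio, n(Cr2O7^2-) in the aliquot = 1/3 × 1.272 × 10^-3 = 4.241 × 10^-4 mol
[Cr2O7^2-]_dilute = 4.241 × 10^-4 / 0.02492 = 0.01702 mol/L
[Cr2O7^2-]_original = 0.01702 × 100.0/10.07 = 0.1690 mol/L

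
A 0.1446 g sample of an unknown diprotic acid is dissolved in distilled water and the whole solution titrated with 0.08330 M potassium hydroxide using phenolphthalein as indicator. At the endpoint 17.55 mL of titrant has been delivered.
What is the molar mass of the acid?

197.8 g/mol

n(KOH) = 0.01755 L × 0.08330 mol/L = 1.462 × 10^-3 mol
From the 1:2 ratio, n(H2A) = 1/2 × 1.462 × 10^-3 = 7.310 × 10^-4 mol
M = m / n = 0.1446 g / 7.310 × 10^-4 mol = 197.8 g/mol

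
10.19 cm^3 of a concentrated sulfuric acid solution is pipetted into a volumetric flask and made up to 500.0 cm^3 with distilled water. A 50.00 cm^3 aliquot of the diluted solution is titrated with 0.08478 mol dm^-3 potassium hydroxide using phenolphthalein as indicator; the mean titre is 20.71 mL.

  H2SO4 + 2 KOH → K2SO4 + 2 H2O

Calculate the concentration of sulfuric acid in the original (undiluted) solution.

0.8615 mol/L

n(KOH) = 0.02071 × 0.08478 = 1.756 × 10^-3 mol
From the 1:2 ratio, n(H2SO4) in the aliquot = 1/2 × 1.756 × 10^-3 = 8.779 × 10^-4 mol
[H2SO4]_dilute = 8.779 × 10^-4 / 0.05000 = 0.01756 mol/L
Dilution factor = 500.0 / 10.19 = 49.07
[H2SO4]_stock = 0.01756 × 49.07 = 0.8615 mol/L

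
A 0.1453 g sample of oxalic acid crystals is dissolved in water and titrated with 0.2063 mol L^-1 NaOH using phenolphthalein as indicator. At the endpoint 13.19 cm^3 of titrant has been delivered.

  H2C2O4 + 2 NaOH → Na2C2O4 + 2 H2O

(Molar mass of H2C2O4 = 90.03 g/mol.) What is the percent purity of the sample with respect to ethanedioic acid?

n(NaOH) = 0.01319 L × 0.2063 mol/L = 2.721 × 10^-3 mol
From the 1:2 ratio, n(H2C2O4) = 1/2 × 2.721 × 10^-3 = 1.361 × 10^-3 mol
mass of H2C2O4 = 1.361 × 10^-3 × 90.03 g/mol = 0.1225 g
% H2C2O4 = 0.1225 / 0.1453 × 100 = 84.30 %

84.30 %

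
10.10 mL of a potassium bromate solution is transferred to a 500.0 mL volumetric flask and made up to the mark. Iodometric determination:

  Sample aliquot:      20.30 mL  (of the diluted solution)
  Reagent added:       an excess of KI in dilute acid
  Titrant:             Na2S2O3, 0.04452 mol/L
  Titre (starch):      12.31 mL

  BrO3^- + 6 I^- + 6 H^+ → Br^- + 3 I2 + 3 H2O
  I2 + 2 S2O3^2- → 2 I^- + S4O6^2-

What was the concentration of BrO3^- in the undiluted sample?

n(S2O3^2-) = 0.01231 × 0.04452 = 5.480 × 10^-4 mol
n(I2) = n(S2O3^2-)/2 = 2.740 × 10^-4 mol
From the 1:3 ratio, n(BrO3^-) in the aliquot = 1/3 × 2.740 × 10^-4 = 9.134 × 10^-5 mol
[BrO3^-]_dilute = 9.134 × 10^-5 / 0.02030 = 0.004500 mol/L
[BrO3^-]_original = 0.004500 × 500.0/10.10 = 0.2227 mol/L

0.2227 mol/L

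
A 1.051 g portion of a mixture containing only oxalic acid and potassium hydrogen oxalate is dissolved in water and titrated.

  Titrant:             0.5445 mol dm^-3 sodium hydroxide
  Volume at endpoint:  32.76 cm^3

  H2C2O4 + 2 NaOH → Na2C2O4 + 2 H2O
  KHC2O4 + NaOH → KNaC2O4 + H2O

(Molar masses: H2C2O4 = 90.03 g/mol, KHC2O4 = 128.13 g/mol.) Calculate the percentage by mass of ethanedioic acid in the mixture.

63.62 %

n(NaOH) = 0.03276 × 0.5445 = 0.01784 mol
Let x = n(H2C2O4), y = n(KHC2O4).
Titrant: 2x + 1y = 0.01784;  mass: 90.03x + 128.13y = 1.051
Solving, x = 7.427 × 10^-3 mol, y = 2.984 × 10^-3 mol
mass of H2C2O4 = 7.427 × 10^-3 × 90.03 = 0.6686 g
% H2C2O4 = 0.6686 / 1.051 × 100 = 63.62 %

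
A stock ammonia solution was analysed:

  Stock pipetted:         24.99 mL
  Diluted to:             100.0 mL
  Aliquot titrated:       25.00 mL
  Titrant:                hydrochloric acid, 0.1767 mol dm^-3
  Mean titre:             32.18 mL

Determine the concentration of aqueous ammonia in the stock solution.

0.9102 mol/L

NH3 + HCl → NH4Cl
n(HCl) = 0.03218 × 0.1767 = 5.686 × 10^-3 mol
n(NH3) in the aliquot = 5.686 × 10^-3 mol (1:1 ratio)
[NH3]_dilute = 5.686 × 10^-3 / 0.02500 = 0.2274 mol/L
Dilution factor = 100.0 / 24.99 = 4.002
[NH3]_stock = 0.2274 × 4.002 = 0.9102 mol/L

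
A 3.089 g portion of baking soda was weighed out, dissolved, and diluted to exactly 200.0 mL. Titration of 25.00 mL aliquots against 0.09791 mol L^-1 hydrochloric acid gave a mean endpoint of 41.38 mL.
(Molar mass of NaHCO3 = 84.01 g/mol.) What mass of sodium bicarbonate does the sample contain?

NaHCO3 + HCl → NaCl + H2O + CO2
n(HCl) per titration = 0.04138 × 0.09791 = 4.052 × 10^-3 mol
n(NaHCO3) in each aliquot = 4.052 × 10^-3 mol (1:1 ratio)
n(NaHCO3) in the whole flask = 4.052 × 10^-3 × 200.0/25.00 = 0.03241 mol
mass of NaHCO3 = 0.03241 × 84.01 = 2.723 g

2.723 g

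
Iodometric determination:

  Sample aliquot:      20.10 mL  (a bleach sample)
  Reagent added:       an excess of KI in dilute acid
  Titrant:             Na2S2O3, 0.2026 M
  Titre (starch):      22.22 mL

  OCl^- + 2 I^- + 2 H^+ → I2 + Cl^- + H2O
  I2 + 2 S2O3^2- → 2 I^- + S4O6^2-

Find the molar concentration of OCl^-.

0.1120 M

n(S2O3^2-) = 0.02222 × 0.2026 = 4.502 × 10^-3 mol
n(I2) = n(S2O3^2-)/2 = 2.251 × 10^-3 mol
n(OCl^-) in the aliquot = 2.251 × 10^-3 mol (1:1 ratio)
[OCl^-] = 2.251 × 10^-3 / 0.02010 = 0.1120 mol/L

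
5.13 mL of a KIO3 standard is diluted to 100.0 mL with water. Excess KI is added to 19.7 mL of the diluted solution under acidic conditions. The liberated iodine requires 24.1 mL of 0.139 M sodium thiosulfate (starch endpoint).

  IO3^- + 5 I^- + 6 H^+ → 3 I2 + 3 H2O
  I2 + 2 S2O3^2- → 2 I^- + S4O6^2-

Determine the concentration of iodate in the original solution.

n(S2O3^2-) = 0.0241 × 0.139 = 3.35 × 10^-3 mol
n(I2) = n(S2O3^2-)/2 = 1.67 × 10^-3 mol
From the 1:3 ratio, n(IO3^-) in the aliquot = 1/3 × 1.67 × 10^-3 = 5.58 × 10^-4 mol
[IO3^-]_dilute = 5.58 × 10^-4 / 0.0197 = 0.0283 mol/L
[IO3^-]_original = 0.0283 × 100.0/5.13 = 0.552 mol/L

0.552 M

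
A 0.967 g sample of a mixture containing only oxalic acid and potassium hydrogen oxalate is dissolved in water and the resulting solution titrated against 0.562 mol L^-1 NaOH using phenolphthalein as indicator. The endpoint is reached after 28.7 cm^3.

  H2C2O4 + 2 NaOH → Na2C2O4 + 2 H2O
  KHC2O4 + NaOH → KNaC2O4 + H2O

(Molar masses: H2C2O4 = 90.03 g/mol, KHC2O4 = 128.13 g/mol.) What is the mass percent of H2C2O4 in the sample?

61.6 %

n(NaOH) = 0.0287 × 0.562 = 0.0161 mol
Let x = n(H2C2O4), y = n(KHC2O4).
Titrant: 2x + 1y = 0.0161;  mass: 90.03x + 128.13y = 0.967
Solving, x = 6.62 × 10^-3 mol, y = 2.90 × 10^-3 mol
mass of H2C2O4 = 6.62 × 10^-3 × 90.03 = 0.596 g
% H2C2O4 = 0.596 / 0.967 × 100 = 61.6 %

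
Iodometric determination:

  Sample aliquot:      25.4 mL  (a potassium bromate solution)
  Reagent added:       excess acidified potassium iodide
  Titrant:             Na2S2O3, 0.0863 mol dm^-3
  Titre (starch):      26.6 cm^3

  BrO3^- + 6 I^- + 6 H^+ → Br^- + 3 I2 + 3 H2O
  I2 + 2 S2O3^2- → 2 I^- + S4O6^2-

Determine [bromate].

0.0151 mol/L

n(S2O3^2-) = 0.0266 × 0.0863 = 2.30 × 10^-3 mol
n(I2) = n(S2O3^2-)/2 = 1.15 × 10^-3 mol
From the 1:3 ratio, n(BrO3^-) in the aliquot = 1/3 × 1.15 × 10^-3 = 3.83 × 10^-4 mol
[BrO3^-] = 3.83 × 10^-4 / 0.0254 = 0.0151 mol/L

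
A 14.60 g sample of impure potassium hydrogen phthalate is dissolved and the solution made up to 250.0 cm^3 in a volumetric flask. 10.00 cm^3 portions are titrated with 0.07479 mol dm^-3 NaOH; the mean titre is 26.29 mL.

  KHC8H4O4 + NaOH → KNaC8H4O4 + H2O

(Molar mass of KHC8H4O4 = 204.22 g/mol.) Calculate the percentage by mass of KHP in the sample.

n(NaOH) per titration = 0.02629 × 0.07479 = 1.966 × 10^-3 mol
n(KHC8H4O4) in each aliquot = 1.966 × 10^-3 mol (1:1 ratio)
n(KHC8H4O4) in the whole flask = 1.966 × 10^-3 × 250.0/10.00 = 0.04916 mol
mass of KHC8H4O4 = 0.04916 × 204.22 = 10.04 g
% KHC8H4O4 = 10.04 / 14.60 × 100 = 68.76 %

68.76 %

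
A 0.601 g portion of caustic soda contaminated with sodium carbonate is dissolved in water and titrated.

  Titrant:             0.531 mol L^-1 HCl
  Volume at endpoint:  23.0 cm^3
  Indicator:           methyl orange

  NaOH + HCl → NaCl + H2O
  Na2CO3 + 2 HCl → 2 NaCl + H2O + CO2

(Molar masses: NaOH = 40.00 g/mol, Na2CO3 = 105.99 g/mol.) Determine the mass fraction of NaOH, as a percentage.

23.7 %

n(HCl) = 0.0230 × 0.531 = 0.0122 mol
Let x = n(NaOH), y = n(Na2CO3).
Titrant: 1x + 2y = 0.0122;  mass: 40.00x + 105.99y = 0.601
Solving, x = 3.56 × 10^-3 mol, y = 4.33 × 10^-3 mol
mass of NaOH = 3.56 × 10^-3 × 40.00 = 0.142 g
% NaOH = 0.142 / 0.601 × 100 = 23.7 %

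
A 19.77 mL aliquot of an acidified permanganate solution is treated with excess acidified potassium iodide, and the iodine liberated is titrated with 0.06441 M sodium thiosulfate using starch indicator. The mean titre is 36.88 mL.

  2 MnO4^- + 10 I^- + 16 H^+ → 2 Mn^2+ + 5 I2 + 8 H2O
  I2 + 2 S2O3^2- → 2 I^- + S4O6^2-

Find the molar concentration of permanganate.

n(S2O3^2-) = 0.03688 × 0.06441 = 2.375 × 10^-3 mol
n(I2) = n(S2O3^2-)/2 = 1.188 × 10^-3 mol
From the 2:5 ratio, n(MnO4^-) in the aliquot = 2/5 × 1.188 × 10^-3 = 4.751 × 10^-4 mol
[MnO4^-] = 4.751 × 10^-4 / 0.01977 = 0.02403 mol/L

0.02403 M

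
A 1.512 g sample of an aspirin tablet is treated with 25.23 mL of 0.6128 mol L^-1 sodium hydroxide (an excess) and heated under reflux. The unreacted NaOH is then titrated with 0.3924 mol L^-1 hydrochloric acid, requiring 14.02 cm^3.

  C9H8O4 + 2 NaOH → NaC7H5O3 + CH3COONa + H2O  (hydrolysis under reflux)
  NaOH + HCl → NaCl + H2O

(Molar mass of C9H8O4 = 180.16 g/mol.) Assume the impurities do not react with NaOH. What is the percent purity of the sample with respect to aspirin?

n(NaOH) added = 0.02523 × 0.6128 = 0.01546 mol
n(HCl) used in back-titration = 0.01402 × 0.3924 = 5.501 × 10^-3 mol
n(NaOH) left over = 5.501 × 10^-3 mol (1:1 ratio)
n(NaOH) consumed by analyte = 0.01546 − 5.501 × 10^-3 = 9.959 × 10^-3 mol
From the 1:2 ratio, n(C9H8O4) = 1/2 × 9.959 × 10^-3 = 4.980 × 10^-3 mol
mass of C9H8O4 = 4.980 × 10^-3 × 180.16 = 0.8972 g
% C9H8O4 = 0.8972 / 1.512 × 100 = 59.34 %

59.34 %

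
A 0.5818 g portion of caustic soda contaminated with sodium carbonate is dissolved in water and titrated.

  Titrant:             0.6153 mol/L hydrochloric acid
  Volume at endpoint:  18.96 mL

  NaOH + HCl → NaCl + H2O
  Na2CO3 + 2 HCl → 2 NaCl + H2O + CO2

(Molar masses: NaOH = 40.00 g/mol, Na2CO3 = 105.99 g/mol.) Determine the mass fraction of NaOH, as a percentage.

19.28 %

n(HCl) = 0.01896 × 0.6153 = 0.01167 mol
Let x = n(NaOH), y = n(Na2CO3).
Titrant: 1x + 2y = 0.01167;  mass: 40.00x + 105.99y = 0.5818
Solving, x = 2.804 × 10^-3 mol, y = 4.431 × 10^-3 mol
mass of NaOH = 2.804 × 10^-3 × 40.00 = 0.1122 g
% NaOH = 0.1122 / 0.5818 × 100 = 19.28 %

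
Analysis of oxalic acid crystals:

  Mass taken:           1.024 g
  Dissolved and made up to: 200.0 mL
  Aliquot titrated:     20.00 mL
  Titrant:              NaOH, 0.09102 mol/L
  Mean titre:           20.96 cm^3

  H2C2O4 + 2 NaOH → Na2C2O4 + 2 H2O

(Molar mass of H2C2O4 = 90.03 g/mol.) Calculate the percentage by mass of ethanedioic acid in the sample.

n(NaOH) per titration = 0.02096 × 0.09102 = 1.908 × 10^-3 mol
From the 1:2 ratio, n(H2C2O4) in each aliquot = 1/2 × 1.908 × 10^-3 = 9.539 × 10^-4 mol
n(H2C2O4) in the whole flask = 9.539 × 10^-4 × 200.0/20.00 = 9.539 × 10^-3 mol
mass of H2C2O4 = 9.539 × 10^-3 × 90.03 = 0.8588 g
% H2C2O4 = 0.8588 / 1.024 × 100 = 83.87 %

83.87 %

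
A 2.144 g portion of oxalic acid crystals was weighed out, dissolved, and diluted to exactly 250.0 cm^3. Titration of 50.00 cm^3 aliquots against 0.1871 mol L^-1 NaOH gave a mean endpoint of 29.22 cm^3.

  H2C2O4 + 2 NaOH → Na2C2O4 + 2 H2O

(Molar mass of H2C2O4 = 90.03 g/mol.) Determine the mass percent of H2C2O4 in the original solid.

n(NaOH) per titration = 0.02922 × 0.1871 = 5.467 × 10^-3 mol
From the 1:2 ratio, n(H2C2O4) in each aliquot = 1/2 × 5.467 × 10^-3 = 2.734 × 10^-3 mol
n(H2C2O4) in the whole flask = 2.734 × 10^-3 × 250.0/50.00 = 0.01367 mol
mass of H2C2O4 = 0.01367 × 90.03 = 1.230 g
% H2C2O4 = 1.230 / 2.144 × 100 = 57.39 %

57.39 %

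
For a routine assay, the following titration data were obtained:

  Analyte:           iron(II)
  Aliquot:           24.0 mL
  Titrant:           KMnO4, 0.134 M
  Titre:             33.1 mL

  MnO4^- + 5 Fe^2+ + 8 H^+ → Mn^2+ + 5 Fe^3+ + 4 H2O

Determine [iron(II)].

0.924 M

n(KMnO4) = 0.0331 L × 0.134 mol/L = 4.44 × 10^-3 mol
From the 5:1 mole ratio, n(Fe2+) = 5/1 × 4.44 × 10^-3 = 0.0222 mol
[Fe2+] = 0.0222 mol / 0.0240 L = 0.924 mol/L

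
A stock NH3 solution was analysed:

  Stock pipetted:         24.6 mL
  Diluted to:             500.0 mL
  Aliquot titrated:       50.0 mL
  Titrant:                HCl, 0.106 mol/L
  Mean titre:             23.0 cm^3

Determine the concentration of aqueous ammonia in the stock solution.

0.991 mol/L

NH3 + HCl → NH4Cl
n(HCl) = 0.0230 × 0.106 = 2.44 × 10^-3 mol
n(NH3) in the aliquot = 2.44 × 10^-3 mol (1:1 ratio)
[NH3]_dilute = 2.44 × 10^-3 / 0.0500 = 0.0488 mol/L
Dilution factor = 500.0 / 24.6 = 20.33
[NH3]_stock = 0.0488 × 20.33 = 0.991 mol/L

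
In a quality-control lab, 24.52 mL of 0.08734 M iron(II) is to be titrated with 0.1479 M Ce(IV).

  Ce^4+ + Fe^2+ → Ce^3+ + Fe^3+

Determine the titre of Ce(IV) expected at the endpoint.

14.48 mL

n(Fe2+) = 0.02452 L × 0.08734 mol/L = 2.142 × 10^-3 mol
n(Ce4+) = 2.142 × 10^-3 mol (1:1 stoichiometry)
V(Ce4+) = 2.142 × 10^-3 mol / 0.1479 mol/L = 0.01448 L = 14.48 mL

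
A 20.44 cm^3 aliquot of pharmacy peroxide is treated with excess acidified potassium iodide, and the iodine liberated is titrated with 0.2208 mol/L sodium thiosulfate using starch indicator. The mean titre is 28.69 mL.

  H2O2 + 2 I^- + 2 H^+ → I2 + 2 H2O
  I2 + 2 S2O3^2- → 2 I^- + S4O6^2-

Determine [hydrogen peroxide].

0.1550 mol/L

n(S2O3^2-) = 0.02869 × 0.2208 = 6.335 × 10^-3 mol
n(I2) = n(S2O3^2-)/2 = 3.167 × 10^-3 mol
n(H2O2) in the aliquot = 3.167 × 10^-3 mol (1:1 ratio)
[H2O2] = 3.167 × 10^-3 / 0.02044 = 0.1550 mol/L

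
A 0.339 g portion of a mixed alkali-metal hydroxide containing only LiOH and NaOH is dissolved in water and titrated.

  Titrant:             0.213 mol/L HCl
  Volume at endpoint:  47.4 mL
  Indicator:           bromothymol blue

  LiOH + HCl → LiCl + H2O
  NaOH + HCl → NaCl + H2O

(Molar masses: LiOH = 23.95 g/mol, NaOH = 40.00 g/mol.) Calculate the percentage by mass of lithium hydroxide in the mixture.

28.5 %

n(HCl) = 0.0474 × 0.213 = 0.0101 mol
Let x = n(LiOH), y = n(NaOH).
Titrant: 1x + 1y = 0.0101;  mass: 23.95x + 40.00y = 0.339
Solving, x = 4.04 × 10^-3 mol, y = 6.06 × 10^-3 mol
mass of LiOH = 4.04 × 10^-3 × 23.95 = 0.0968 g
% LiOH = 0.0968 / 0.339 × 100 = 28.5 %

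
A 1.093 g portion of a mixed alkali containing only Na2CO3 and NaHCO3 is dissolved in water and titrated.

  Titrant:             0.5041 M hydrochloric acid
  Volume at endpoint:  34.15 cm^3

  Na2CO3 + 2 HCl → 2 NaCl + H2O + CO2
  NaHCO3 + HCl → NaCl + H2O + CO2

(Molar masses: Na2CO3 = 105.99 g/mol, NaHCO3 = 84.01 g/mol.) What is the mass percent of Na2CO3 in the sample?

n(HCl) = 0.03415 × 0.5041 = 0.01722 mol
Let x = n(Na2CO3), y = n(NaHCO3).
Titrant: 2x + 1y = 0.01722;  mass: 105.99x + 84.01y = 1.093
Solving, x = 5.695 × 10^-3 mol, y = 5.826 × 10^-3 mol
mass of Na2CO3 = 5.695 × 10^-3 × 105.99 = 0.6036 g
% Na2CO3 = 0.6036 / 1.093 × 100 = 55.22 %

55.22 %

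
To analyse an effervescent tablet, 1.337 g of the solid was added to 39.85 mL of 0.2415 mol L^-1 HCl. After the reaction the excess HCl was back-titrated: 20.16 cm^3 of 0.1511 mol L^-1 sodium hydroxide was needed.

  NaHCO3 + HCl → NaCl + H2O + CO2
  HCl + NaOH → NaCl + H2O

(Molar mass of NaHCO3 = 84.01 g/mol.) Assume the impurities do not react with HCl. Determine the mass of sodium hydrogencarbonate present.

0.5526 g

n(HCl) added = 0.03985 × 0.2415 = 9.624 × 10^-3 mol
n(NaOH) used in back-titration = 0.02016 × 0.1511 = 3.046 × 10^-3 mol
n(HCl) left over = 3.046 × 10^-3 mol (1:1 ratio)
n(HCl) consumed by analyte = 9.624 × 10^-3 − 3.046 × 10^-3 = 6.578 × 10^-3 mol
n(NaHCO3) = 6.578 × 10^-3 mol (1:1 ratio)
mass of NaHCO3 = 6.578 × 10^-3 × 84.01 = 0.5526 g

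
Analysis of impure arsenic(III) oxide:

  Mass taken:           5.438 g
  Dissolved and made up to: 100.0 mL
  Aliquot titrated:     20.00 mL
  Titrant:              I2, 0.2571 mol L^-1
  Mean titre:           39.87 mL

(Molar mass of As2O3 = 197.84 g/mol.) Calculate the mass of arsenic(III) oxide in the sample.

As2O3 + 2 I2 + 2 H2O → As2O5 + 4 HI
n(I2) per titration = 0.03987 × 0.2571 = 0.01025 mol
From the 1:2 ratio, n(As2O3) in each aliquot = 1/2 × 0.01025 = 5.125 × 10^-3 mol
n(As2O3) in the whole flask = 5.125 × 10^-3 × 100.0/20.00 = 0.02563 mol
mass of As2O3 = 0.02563 × 197.84 = 5.070 g

5.070 g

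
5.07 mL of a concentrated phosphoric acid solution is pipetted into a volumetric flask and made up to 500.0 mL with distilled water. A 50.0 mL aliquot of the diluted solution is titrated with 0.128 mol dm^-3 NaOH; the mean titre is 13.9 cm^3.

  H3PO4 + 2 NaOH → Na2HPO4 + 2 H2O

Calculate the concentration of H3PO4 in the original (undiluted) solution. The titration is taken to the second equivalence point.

n(NaOH) = 0.0139 × 0.128 = 1.78 × 10^-3 mol
From the 1:2 ratio, n(H3PO4) in the aliquot = 1/2 × 1.78 × 10^-3 = 8.90 × 10^-4 mol
[H3PO4]_dilute = 8.90 × 10^-4 / 0.0500 = 0.0178 mol/L
Dilution factor = 500.0 / 5.07 = 98.62
[H3PO4]_stock = 0.0178 × 98.62 = 1.75 mol/L

1.75 mol/L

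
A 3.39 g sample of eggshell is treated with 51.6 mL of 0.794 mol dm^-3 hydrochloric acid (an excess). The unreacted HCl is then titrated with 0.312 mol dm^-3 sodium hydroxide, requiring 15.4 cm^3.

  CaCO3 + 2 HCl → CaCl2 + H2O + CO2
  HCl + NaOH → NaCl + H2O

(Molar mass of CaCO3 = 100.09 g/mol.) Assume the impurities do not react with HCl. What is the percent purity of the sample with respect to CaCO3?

n(HCl) added = 0.0516 × 0.794 = 0.0410 mol
n(NaOH) used in back-titration = 0.0154 × 0.312 = 4.80 × 10^-3 mol
n(HCl) left over = 4.80 × 10^-3 mol (1:1 ratio)
n(HCl) consumed by analyte = 0.0410 − 4.80 × 10^-3 = 0.0362 mol
From the 1:2 ratio, n(CaCO3) = 1/2 × 0.0362 = 0.0181 mol
mass of CaCO3 = 0.0181 × 100.09 = 1.81 g
% CaCO3 = 1.81 / 3.39 × 100 = 53.4 %

53.4 %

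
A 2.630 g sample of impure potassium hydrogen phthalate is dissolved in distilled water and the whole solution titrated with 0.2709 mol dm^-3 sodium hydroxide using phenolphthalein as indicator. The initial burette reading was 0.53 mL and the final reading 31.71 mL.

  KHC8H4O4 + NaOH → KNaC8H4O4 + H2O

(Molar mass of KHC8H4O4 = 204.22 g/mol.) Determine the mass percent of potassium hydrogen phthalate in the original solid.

65.59 %

n(NaOH) = 0.03118 L × 0.2709 mol/L = 8.447 × 10^-3 mol
n(KHC8H4O4) = 8.447 × 10^-3 mol (1:1 ratio)
mass of KHC8H4O4 = 8.447 × 10^-3 × 204.22 g/mol = 1.725 g
% KHC8H4O4 = 1.725 / 2.630 × 100 = 65.59 %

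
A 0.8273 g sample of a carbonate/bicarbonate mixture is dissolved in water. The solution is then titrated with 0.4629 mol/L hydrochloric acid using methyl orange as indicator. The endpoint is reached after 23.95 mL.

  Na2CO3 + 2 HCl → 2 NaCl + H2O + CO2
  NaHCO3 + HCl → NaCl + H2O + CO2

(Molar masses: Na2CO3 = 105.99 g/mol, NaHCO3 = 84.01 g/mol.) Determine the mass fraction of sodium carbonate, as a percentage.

n(HCl) = 0.02395 × 0.4629 = 0.01109 mol
Let x = n(Na2CO3), y = n(NaHCO3).
Titrant: 2x + 1y = 0.01109;  mass: 105.99x + 84.01y = 0.8273
Solving, x = 1.678 × 10^-3 mol, y = 7.731 × 10^-3 mol
mass of Na2CO3 = 1.678 × 10^-3 × 105.99 = 0.1778 g
% Na2CO3 = 0.1778 / 0.8273 × 100 = 21.50 %

21.50 %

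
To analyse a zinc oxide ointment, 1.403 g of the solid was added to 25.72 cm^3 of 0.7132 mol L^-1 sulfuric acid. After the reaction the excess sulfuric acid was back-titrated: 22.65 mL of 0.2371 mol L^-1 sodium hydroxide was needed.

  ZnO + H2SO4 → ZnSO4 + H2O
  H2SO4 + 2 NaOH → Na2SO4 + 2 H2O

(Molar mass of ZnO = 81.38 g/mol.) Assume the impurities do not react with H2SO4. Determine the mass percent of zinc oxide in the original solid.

90.83 %

n(H2SO4) added = 0.02572 × 0.7132 = 0.01834 mol
n(NaOH) used in back-titration = 0.02265 × 0.2371 = 5.370 × 10^-3 mol
From the 1:2 ratio, n(H2SO4) left over = 1/2 × 5.370 × 10^-3 = 2.685 × 10^-3 mol
n(H2SO4) consumed by analyte = 0.01834 − 2.685 × 10^-3 = 0.01566 mol
n(ZnO) = 0.01566 mol (1:1 ratio)
mass of ZnO = 0.01566 × 81.38 = 1.274 g
% ZnO = 1.274 / 1.403 × 100 = 90.83 %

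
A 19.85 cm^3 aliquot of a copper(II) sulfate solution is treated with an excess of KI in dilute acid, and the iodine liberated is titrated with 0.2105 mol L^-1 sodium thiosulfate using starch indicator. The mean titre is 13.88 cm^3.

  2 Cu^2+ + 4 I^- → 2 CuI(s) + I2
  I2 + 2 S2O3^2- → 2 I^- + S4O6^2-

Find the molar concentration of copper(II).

n(S2O3^2-) = 0.01388 × 0.2105 = 2.922 × 10^-3 mol
n(I2) = n(S2O3^2-)/2 = 1.461 × 10^-3 mol
From the 2:1 ratio, n(Cu2+) in the aliquot = 2/1 × 1.461 × 10^-3 = 2.922 × 10^-3 mol
[Cu2+] = 2.922 × 10^-3 / 0.01985 = 0.1472 mol/L

0.1472 mol/L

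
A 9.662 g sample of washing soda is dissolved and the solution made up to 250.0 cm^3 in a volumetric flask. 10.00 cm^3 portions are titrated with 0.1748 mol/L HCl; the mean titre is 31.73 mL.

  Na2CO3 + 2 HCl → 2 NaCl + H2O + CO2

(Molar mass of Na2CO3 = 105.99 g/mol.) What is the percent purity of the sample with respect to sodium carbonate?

n(HCl) per titration = 0.03173 × 0.1748 = 5.546 × 10^-3 mol
From the 1:2 ratio, n(Na2CO3) in each aliquot = 1/2 × 5.546 × 10^-3 = 2.773 × 10^-3 mol
n(Na2CO3) in the whole flask = 2.773 × 10^-3 × 250.0/10.00 = 0.06933 mol
mass of Na2CO3 = 0.06933 × 105.99 = 7.348 g
% Na2CO3 = 7.348 / 9.662 × 100 = 76.05 %

76.05 %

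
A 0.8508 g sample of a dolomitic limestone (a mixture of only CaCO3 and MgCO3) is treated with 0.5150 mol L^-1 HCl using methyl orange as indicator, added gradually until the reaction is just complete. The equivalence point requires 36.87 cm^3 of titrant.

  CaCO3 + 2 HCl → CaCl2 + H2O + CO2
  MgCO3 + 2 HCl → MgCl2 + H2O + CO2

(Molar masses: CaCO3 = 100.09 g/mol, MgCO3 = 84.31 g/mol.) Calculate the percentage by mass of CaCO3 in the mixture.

37.54 %

n(HCl) = 0.03687 × 0.5150 = 0.01899 mol
Let x = n(CaCO3), y = n(MgCO3).
Titrant: 2x + 2y = 0.01899;  mass: 100.09x + 84.31y = 0.8508
Solving, x = 3.191 × 10^-3 mol, y = 6.303 × 10^-3 mol
mass of CaCO3 = 3.191 × 10^-3 × 100.09 = 0.3194 g
% CaCO3 = 0.3194 / 0.8508 × 100 = 37.54 %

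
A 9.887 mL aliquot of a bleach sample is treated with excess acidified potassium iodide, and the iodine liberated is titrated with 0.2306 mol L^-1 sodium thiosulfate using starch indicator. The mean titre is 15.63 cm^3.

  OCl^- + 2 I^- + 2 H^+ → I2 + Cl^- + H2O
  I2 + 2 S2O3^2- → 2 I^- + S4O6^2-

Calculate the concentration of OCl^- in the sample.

0.1823 mol/L

n(S2O3^2-) = 0.01563 × 0.2306 = 3.604 × 10^-3 mol
n(I2) = n(S2O3^2-)/2 = 1.802 × 10^-3 mol
n(OCl^-) in the aliquot = 1.802 × 10^-3 mol (1:1 ratio)
[OCl^-] = 1.802 × 10^-3 / 0.009887 = 0.1823 mol/L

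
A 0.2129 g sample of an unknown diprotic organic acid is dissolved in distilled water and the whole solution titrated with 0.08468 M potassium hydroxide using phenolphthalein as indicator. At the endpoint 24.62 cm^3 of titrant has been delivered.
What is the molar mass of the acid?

n(KOH) = 0.02462 L × 0.08468 mol/L = 2.085 × 10^-3 mol
From the 1:2 ratio, n(H2A) = 1/2 × 2.085 × 10^-3 = 1.042 × 10^-3 mol
M = m / n = 0.2129 g / 1.042 × 10^-3 mol = 204.2 g/mol

204.2 g/mol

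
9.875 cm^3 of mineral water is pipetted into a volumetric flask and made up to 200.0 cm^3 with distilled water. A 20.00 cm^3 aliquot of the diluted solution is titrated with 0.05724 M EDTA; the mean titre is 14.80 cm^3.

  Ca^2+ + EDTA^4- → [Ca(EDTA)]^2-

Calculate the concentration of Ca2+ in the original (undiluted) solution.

n(EDTA) = 0.01480 × 0.05724 = 8.472 × 10^-4 mol
n(Ca2+) in the aliquot = 8.472 × 10^-4 mol (1:1 ratio)
[Ca2+]_dilute = 8.472 × 10^-4 / 0.02000 = 0.04236 mol/L
Dilution factor = 200.0 / 9.875 = 20.25
[Ca2+]_stock = 0.04236 × 20.25 = 0.8579 mol/L

0.8579 M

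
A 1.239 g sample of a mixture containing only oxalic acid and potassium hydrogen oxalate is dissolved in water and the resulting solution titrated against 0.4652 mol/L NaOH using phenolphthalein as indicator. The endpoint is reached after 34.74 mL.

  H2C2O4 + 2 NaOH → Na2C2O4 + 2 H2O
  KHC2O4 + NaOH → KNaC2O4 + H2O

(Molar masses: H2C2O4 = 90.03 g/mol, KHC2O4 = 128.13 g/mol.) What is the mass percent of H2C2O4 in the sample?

n(NaOH) = 0.03474 × 0.4652 = 0.01616 mol
Let x = n(H2C2O4), y = n(KHC2O4).
Titrant: 2x + 1y = 0.01616;  mass: 90.03x + 128.13y = 1.239
Solving, x = 5.003 × 10^-3 mol, y = 6.154 × 10^-3 mol
mass of H2C2O4 = 5.003 × 10^-3 × 90.03 = 0.4505 g
% H2C2O4 = 0.4505 / 1.239 × 100 = 36.36 %

36.36 %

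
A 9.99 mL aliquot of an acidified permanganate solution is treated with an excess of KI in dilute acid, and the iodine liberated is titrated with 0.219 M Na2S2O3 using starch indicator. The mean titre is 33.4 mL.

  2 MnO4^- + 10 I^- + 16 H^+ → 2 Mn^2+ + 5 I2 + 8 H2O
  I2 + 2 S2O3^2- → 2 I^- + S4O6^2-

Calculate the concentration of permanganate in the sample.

0.146 M

n(S2O3^2-) = 0.0334 × 0.219 = 7.31 × 10^-3 mol
n(I2) = n(S2O3^2-)/2 = 3.66 × 10^-3 mol
From the 2:5 ratio, n(MnO4^-) in the aliquot = 2/5 × 3.66 × 10^-3 = 1.46 × 10^-3 mol
[MnO4^-] = 1.46 × 10^-3 / 0.00999 = 0.146 mol/L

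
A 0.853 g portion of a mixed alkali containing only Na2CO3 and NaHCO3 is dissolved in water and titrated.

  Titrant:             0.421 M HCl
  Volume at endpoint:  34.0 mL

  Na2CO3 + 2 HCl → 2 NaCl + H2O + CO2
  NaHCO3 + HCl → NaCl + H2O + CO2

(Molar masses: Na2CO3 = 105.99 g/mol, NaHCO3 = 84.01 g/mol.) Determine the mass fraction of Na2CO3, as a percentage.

n(HCl) = 0.0340 × 0.421 = 0.0143 mol
Let x = n(Na2CO3), y = n(NaHCO3).
Titrant: 2x + 1y = 0.0143;  mass: 105.99x + 84.01y = 0.853
Solving, x = 5.63 × 10^-3 mol, y = 3.04 × 10^-3 mol
mass of Na2CO3 = 5.63 × 10^-3 × 105.99 = 0.597 g
% Na2CO3 = 0.597 / 0.853 × 100 = 70.0 %

70.0 %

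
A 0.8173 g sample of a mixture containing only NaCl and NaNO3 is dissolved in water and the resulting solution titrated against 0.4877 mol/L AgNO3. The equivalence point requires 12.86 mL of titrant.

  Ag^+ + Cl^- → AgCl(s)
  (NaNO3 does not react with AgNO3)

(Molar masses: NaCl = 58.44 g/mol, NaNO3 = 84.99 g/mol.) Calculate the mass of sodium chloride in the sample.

n(AgNO3) = 0.01286 × 0.4877 = 6.272 × 10^-3 mol
Let x = n(NaCl), y = n(NaNO3).
Titrant: 1x = 6.272 × 10^-3;  mass: 58.44x + 84.99y = 0.8173
Solving, x = 6.272 × 10^-3 mol, y = 5.304 × 10^-3 mol
mass of NaCl = 6.272 × 10^-3 × 58.44 = 0.3665 g

0.3665 g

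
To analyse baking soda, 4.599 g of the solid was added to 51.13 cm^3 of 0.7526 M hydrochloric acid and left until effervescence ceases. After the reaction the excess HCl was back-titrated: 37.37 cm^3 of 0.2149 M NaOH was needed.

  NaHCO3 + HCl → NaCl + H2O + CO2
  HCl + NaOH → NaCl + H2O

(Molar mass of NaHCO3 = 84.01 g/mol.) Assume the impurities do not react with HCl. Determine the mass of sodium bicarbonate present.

2.558 g

n(HCl) added = 0.05113 × 0.7526 = 0.03848 mol
n(NaOH) used in back-titration = 0.03737 × 0.2149 = 8.031 × 10^-3 mol
n(HCl) left over = 8.031 × 10^-3 mol (1:1 ratio)
n(HCl) consumed by analyte = 0.03848 − 8.031 × 10^-3 = 0.03045 mol
n(NaHCO3) = 0.03045 mol (1:1 ratio)
mass of NaHCO3 = 0.03045 × 84.01 = 2.558 g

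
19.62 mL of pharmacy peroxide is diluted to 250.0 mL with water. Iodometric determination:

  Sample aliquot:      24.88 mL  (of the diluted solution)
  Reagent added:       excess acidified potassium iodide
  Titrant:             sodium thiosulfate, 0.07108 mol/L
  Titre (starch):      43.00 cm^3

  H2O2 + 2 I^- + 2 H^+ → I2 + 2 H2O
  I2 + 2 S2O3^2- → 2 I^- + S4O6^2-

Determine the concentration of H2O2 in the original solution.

0.7827 mol/L

n(S2O3^2-) = 0.04300 × 0.07108 = 3.056 × 10^-3 mol
n(I2) = n(S2O3^2-)/2 = 1.528 × 10^-3 mol
n(H2O2) in the aliquot = 1.528 × 10^-3 mol (1:1 ratio)
[H2O2]_dilute = 1.528 × 10^-3 / 0.02488 = 0.06142 mol/L
[H2O2]_original = 0.06142 × 250.0/19.62 = 0.7827 mol/L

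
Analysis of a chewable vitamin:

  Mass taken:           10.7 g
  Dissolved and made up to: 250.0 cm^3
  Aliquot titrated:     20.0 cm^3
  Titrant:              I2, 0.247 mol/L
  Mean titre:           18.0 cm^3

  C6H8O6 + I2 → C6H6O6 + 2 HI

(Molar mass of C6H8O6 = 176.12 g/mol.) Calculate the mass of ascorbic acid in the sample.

n(I2) per titration = 0.0180 × 0.247 = 4.45 × 10^-3 mol
n(C6H8O6) in each aliquot = 4.45 × 10^-3 mol (1:1 ratio)
n(C6H8O6) in the whole flask = 4.45 × 10^-3 × 250.0/20.0 = 0.0556 mol
mass of C6H8O6 = 0.0556 × 176.12 = 9.79 g

9.79 g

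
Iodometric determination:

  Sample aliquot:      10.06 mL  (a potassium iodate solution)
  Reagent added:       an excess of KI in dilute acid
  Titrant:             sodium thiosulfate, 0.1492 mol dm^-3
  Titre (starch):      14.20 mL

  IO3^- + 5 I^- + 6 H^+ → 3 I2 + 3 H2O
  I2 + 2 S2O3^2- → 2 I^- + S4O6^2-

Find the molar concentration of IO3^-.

0.03510 mol/L

n(S2O3^2-) = 0.01420 × 0.1492 = 2.119 × 10^-3 mol
n(I2) = n(S2O3^2-)/2 = 1.059 × 10^-3 mol
From the 1:3 ratio, n(IO3^-) in the aliquot = 1/3 × 1.059 × 10^-3 = 3.531 × 10^-4 mol
[IO3^-] = 3.531 × 10^-4 / 0.01006 = 0.03510 mol/L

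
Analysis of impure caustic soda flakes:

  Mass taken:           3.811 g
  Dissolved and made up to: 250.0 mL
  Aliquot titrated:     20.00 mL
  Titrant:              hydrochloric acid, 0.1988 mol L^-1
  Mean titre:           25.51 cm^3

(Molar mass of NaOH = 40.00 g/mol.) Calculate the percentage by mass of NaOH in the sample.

NaOH + HCl → NaCl + H2O
n(HCl) per titration = 0.02551 × 0.1988 = 5.071 × 10^-3 mol
n(NaOH) in each aliquot = 5.071 × 10^-3 mol (1:1 ratio)
n(NaOH) in the whole flask = 5.071 × 10^-3 × 250.0/20.00 = 0.06339 mol
mass of NaOH = 0.06339 × 40.00 = 2.536 g
% NaOH = 2.536 / 3.811 × 100 = 66.54 %

66.54 %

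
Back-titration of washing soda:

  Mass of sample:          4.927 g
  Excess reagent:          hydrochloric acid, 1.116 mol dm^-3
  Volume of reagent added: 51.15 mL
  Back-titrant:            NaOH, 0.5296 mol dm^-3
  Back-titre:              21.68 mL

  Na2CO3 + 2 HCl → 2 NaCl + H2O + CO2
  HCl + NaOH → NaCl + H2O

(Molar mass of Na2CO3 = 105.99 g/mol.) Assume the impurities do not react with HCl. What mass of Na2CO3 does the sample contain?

2.417 g

n(HCl) added = 0.05115 × 1.116 = 0.05708 mol
n(NaOH) used in back-titration = 0.02168 × 0.5296 = 0.01148 mol
n(HCl) left over = 0.01148 mol (1:1 ratio)
n(HCl) consumed by analyte = 0.05708 − 0.01148 = 0.04560 mol
From the 1:2 ratio, n(Na2CO3) = 1/2 × 0.04560 = 0.02280 mol
mass of Na2CO3 = 0.02280 × 105.99 = 2.417 g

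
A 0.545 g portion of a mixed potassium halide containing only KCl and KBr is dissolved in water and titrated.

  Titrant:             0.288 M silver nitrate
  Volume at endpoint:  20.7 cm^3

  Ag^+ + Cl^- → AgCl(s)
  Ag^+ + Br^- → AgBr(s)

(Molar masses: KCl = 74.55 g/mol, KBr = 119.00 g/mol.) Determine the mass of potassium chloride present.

0.276 g

n(AgNO3) = 0.0207 × 0.288 = 5.96 × 10^-3 mol
Let x = n(KCl), y = n(KBr).
Titrant: 1x + 1y = 5.96 × 10^-3;  mass: 74.55x + 119.00y = 0.545
Solving, x = 3.70 × 10^-3 mol, y = 2.26 × 10^-3 mol
mass of KCl = 3.70 × 10^-3 × 74.55 = 0.276 g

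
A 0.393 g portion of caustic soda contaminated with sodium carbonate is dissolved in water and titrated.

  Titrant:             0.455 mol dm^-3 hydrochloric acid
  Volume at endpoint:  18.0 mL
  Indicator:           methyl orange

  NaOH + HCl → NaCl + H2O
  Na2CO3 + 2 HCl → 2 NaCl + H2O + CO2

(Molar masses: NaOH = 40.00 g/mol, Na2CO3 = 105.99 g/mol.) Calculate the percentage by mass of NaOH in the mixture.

n(HCl) = 0.0180 × 0.455 = 8.19 × 10^-3 mol
Let x = n(NaOH), y = n(Na2CO3).
Titrant: 1x + 2y = 8.19 × 10^-3;  mass: 40.00x + 105.99y = 0.393
Solving, x = 3.16 × 10^-3 mol, y = 2.52 × 10^-3 mol
mass of NaOH = 3.16 × 10^-3 × 40.00 = 0.126 g
% NaOH = 0.126 / 0.393 × 100 = 32.1 %

32.1 %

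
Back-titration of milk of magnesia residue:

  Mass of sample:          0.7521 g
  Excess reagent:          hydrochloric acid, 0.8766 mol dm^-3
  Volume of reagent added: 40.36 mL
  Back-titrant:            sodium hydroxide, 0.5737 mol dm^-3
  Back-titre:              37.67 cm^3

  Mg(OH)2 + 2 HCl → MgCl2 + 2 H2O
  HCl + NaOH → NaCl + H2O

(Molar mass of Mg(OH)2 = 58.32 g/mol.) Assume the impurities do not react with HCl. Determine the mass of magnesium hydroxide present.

0.4015 g

n(HCl) added = 0.04036 × 0.8766 = 0.03538 mol
n(NaOH) used in back-titration = 0.03767 × 0.5737 = 0.02161 mol
n(HCl) left over = 0.02161 mol (1:1 ratio)
n(HCl) consumed by analyte = 0.03538 − 0.02161 = 0.01377 mol
From the 1:2 ratio, n(Mg(OH)2) = 1/2 × 0.01377 = 6.884 × 10^-3 mol
mass of Mg(OH)2 = 6.884 × 10^-3 × 58.32 = 0.4015 g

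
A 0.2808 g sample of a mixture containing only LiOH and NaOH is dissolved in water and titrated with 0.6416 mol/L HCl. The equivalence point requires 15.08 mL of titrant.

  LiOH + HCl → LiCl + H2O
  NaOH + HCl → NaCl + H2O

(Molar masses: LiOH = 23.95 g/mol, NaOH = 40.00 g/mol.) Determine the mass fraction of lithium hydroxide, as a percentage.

56.44 %

n(HCl) = 0.01508 × 0.6416 = 9.675 × 10^-3 mol
Let x = n(LiOH), y = n(NaOH).
Titrant: 1x + 1y = 9.675 × 10^-3;  mass: 23.95x + 40.00y = 0.2808
Solving, x = 6.618 × 10^-3 mol, y = 3.058 × 10^-3 mol
mass of LiOH = 6.618 × 10^-3 × 23.95 = 0.1585 g
% LiOH = 0.1585 / 0.2808 × 100 = 56.44 %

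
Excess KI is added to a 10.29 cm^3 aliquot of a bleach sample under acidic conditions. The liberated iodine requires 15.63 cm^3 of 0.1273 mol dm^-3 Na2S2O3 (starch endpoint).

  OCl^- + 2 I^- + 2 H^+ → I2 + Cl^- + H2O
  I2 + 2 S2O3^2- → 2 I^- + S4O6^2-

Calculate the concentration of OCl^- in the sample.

n(S2O3^2-) = 0.01563 × 0.1273 = 1.990 × 10^-3 mol
n(I2) = n(S2O3^2-)/2 = 9.948 × 10^-4 mol
n(OCl^-) in the aliquot = 9.948 × 10^-4 mol (1:1 ratio)
[OCl^-] = 9.948 × 10^-4 / 0.01029 = 0.09668 mol/L

0.09668 mol/L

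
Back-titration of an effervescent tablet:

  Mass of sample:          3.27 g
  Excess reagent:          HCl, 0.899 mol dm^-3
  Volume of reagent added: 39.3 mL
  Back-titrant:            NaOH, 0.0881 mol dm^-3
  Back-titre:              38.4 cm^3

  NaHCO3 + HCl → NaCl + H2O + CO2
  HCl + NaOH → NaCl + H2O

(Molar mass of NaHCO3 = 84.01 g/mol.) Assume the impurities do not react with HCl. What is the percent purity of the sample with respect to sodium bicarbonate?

n(HCl) added = 0.0393 × 0.899 = 0.0353 mol
n(NaOH) used in back-titration = 0.0384 × 0.0881 = 3.38 × 10^-3 mol
n(HCl) left over = 3.38 × 10^-3 mol (1:1 ratio)
n(HCl) consumed by analyte = 0.0353 − 3.38 × 10^-3 = 0.0319 mol
n(NaHCO3) = 0.0319 mol (1:1 ratio)
mass of NaHCO3 = 0.0319 × 84.01 = 2.68 g
% NaHCO3 = 2.68 / 3.27 × 100 = 82.1 %

82.1 %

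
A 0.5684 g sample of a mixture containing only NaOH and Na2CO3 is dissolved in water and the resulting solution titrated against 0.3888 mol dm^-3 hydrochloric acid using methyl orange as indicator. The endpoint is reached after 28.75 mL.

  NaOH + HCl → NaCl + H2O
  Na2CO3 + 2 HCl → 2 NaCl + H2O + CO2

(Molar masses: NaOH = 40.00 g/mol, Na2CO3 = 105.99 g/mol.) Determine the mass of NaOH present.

n(HCl) = 0.02875 × 0.3888 = 0.01118 mol
Let x = n(NaOH), y = n(Na2CO3).
Titrant: 1x + 2y = 0.01118;  mass: 40.00x + 105.99y = 0.5684
Solving, x = 1.845 × 10^-3 mol, y = 4.666 × 10^-3 mol
mass of NaOH = 1.845 × 10^-3 × 40.00 = 0.07381 g

0.07381 g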